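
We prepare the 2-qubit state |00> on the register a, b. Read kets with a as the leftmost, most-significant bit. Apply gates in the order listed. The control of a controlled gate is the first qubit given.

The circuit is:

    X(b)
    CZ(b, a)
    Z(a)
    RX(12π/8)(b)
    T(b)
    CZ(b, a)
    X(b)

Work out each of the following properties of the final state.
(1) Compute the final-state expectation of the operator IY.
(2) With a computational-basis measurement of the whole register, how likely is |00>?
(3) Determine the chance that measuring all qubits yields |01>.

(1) The observable IY averages to sqrt(2)/2.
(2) The probability of measuring |00> is 1/2.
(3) A full measurement returns |01> with probability 1/2.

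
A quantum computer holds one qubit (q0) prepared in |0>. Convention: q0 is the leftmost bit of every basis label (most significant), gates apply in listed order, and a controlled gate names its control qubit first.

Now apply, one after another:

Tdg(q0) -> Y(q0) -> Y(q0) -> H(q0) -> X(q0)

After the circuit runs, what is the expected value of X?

The observable X averages to 1.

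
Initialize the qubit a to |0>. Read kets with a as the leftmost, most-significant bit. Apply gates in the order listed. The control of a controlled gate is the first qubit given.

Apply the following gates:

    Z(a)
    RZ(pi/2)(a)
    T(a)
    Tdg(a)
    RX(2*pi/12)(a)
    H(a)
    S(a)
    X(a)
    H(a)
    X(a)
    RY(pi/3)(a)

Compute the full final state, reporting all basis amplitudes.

The resulting statevector has amplitude sqrt(2)*(2 - I)*exp(3*I*pi/4)/4 on |0>, sqrt(6)*exp(I*pi/4)/4 on |1>.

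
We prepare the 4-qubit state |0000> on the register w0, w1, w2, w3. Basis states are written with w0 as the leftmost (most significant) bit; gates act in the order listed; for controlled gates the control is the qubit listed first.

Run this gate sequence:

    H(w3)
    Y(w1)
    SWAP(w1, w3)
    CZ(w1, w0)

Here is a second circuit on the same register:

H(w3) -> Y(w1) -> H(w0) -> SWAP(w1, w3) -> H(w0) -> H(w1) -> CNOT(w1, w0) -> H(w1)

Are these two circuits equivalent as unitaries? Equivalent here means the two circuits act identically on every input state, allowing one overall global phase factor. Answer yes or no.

No: there is an input state on which the two circuits produce genuinely different outputs (not merely differing by a phase).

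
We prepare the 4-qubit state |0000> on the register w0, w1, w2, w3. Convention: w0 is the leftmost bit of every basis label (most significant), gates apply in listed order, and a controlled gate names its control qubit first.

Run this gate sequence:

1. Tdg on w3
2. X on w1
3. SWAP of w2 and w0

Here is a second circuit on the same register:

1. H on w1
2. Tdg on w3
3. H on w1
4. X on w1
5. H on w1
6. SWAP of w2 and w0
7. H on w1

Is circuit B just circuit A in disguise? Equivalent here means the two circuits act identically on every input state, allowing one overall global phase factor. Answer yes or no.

Yes — the two circuits implement the same unitary up to a global phase.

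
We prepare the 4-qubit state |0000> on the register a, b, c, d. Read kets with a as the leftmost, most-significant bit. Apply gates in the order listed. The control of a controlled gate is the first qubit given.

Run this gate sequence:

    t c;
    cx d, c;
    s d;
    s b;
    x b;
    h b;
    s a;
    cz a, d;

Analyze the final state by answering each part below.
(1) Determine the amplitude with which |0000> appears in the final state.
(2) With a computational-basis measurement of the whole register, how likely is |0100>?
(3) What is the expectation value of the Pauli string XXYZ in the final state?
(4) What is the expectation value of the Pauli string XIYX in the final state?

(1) The final state's coefficient on |0000> equals sqrt(2)/2.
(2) The probability of measuring |0100> is 1/2.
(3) In the final state, XXYZ has expectation 0.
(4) In the final state, XIYX has expectation 0.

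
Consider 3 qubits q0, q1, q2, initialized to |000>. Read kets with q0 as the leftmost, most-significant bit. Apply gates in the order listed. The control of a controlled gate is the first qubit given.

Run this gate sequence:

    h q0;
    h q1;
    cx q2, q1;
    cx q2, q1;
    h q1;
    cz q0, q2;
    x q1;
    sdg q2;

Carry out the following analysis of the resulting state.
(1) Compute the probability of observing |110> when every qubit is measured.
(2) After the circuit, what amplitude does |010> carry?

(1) A full measurement returns |110> with probability 1/2.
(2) The final state's coefficient on |010> equals sqrt(2)/2.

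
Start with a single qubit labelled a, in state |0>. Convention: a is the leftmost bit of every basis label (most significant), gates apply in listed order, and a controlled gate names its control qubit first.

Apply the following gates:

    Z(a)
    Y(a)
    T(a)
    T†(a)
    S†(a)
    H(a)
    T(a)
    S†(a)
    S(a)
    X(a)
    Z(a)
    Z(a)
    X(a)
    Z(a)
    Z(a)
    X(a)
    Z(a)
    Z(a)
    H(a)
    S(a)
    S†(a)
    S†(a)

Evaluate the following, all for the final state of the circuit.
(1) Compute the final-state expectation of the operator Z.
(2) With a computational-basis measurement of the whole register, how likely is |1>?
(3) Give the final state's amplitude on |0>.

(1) In the final state, Z has expectation -sqrt(2)/2. Key observation: gates 11-18 undo each other exactly, leaving only the rest of the circuit to track.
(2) Outcome |1> occurs with probability sqrt(2)/4 + 1/2.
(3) The amplitude on |0> is 1/2 - exp(I*pi/4)/2.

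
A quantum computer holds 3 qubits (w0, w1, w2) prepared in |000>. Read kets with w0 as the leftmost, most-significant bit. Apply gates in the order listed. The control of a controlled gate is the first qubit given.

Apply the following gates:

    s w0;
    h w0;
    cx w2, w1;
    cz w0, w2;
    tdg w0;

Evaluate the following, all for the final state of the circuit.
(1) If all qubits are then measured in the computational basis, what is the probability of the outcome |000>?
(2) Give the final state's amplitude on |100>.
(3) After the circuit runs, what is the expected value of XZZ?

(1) Outcome |000> occurs with probability 1/2.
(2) The amplitude on |100> is -sqrt(2)*exp(3*I*pi/4)/2.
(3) The observable XZZ averages to sqrt(2)/2.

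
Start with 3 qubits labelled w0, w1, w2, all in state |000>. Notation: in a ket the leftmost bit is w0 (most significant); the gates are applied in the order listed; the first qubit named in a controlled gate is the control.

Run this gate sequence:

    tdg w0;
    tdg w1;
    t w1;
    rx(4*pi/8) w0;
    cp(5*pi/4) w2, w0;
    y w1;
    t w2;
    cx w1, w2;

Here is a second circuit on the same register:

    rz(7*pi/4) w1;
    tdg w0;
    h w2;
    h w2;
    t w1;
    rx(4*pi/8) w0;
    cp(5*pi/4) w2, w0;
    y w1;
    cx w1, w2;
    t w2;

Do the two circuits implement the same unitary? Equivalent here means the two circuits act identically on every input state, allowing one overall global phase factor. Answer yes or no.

No, they are not equivalent — no single phase factor reconciles the two unitaries.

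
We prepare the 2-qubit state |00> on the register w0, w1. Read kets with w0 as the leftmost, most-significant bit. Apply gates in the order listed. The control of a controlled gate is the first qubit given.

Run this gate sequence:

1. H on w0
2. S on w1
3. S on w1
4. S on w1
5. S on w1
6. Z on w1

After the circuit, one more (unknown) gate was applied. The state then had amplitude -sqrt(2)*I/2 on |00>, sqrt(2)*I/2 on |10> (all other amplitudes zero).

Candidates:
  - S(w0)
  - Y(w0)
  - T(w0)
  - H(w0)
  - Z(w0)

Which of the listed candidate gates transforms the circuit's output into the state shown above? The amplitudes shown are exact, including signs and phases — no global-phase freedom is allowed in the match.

The applied gate was Y(w0). Key observation: gates 2-5 undo each other exactly, leaving only the rest of the circuit to track.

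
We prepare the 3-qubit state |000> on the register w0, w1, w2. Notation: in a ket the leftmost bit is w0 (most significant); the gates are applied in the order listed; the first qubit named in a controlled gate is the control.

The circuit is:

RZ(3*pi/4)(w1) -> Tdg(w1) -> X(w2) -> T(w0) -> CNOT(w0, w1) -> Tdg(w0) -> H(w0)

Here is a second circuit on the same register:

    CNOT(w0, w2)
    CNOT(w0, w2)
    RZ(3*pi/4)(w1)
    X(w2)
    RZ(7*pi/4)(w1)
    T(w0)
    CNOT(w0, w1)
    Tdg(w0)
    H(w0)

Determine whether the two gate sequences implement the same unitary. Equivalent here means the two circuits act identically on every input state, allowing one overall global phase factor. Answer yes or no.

Yes, they are equivalent — the unitaries differ by at most a global phase.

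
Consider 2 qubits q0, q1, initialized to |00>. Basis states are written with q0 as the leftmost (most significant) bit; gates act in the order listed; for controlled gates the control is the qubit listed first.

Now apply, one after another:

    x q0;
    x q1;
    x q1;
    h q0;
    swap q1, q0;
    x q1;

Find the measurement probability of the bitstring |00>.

The probability of measuring |00> is 1/2.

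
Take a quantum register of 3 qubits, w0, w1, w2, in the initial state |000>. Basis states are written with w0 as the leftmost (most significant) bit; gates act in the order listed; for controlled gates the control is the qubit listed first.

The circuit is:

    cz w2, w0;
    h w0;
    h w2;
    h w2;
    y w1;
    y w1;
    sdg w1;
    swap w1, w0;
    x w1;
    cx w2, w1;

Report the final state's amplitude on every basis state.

After the circuit, the state carries amplitude sqrt(2)/2 on |000>, sqrt(2)/2 on |010>, and 0 on every other basis state.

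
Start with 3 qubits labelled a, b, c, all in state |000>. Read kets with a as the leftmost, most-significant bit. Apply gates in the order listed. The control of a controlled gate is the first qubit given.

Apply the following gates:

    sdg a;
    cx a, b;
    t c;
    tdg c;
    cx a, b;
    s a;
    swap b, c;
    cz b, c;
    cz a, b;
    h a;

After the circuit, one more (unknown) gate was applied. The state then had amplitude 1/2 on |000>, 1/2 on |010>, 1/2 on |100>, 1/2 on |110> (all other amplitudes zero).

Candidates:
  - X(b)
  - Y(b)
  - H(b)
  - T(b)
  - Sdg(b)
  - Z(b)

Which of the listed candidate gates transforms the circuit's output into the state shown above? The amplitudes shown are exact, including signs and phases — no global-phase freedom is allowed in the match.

The applied gate was H(b). Key observation: gates 1-6 undo each other exactly, leaving only the rest of the circuit to track.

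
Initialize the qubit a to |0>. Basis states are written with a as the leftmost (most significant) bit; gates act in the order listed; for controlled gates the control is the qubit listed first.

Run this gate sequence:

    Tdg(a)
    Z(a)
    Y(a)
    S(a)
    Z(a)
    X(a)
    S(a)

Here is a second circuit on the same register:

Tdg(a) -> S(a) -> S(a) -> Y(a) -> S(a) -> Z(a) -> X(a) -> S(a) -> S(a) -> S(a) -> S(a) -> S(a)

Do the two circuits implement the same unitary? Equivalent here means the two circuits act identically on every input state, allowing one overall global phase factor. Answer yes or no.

Yes — the two circuits implement the same unitary up to a global phase.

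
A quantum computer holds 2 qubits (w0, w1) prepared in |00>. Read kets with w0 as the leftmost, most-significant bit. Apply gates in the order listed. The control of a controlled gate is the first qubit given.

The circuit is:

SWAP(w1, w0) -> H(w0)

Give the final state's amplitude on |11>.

The amplitude on |11> is 0.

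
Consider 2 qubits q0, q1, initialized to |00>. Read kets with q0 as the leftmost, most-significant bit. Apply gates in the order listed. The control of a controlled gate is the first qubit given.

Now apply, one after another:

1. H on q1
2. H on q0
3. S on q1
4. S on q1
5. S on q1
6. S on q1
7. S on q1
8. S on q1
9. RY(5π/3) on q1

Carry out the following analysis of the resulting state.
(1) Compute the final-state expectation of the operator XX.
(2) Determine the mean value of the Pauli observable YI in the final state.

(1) The expectation value of XX is -1/2. Key observation: the block from step 3 through step 6 cancels to the identity and can be dropped.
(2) The expectation value of YI is 0.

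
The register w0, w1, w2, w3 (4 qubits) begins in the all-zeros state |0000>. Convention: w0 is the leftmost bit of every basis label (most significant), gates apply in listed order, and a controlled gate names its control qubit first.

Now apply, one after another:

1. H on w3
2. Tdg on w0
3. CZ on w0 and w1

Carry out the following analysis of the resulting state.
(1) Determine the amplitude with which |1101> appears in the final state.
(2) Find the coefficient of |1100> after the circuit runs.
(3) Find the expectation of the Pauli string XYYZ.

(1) |1101> carries amplitude 0 in the final state.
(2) The amplitude on |1100> is 0.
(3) The observable XYYZ averages to 0.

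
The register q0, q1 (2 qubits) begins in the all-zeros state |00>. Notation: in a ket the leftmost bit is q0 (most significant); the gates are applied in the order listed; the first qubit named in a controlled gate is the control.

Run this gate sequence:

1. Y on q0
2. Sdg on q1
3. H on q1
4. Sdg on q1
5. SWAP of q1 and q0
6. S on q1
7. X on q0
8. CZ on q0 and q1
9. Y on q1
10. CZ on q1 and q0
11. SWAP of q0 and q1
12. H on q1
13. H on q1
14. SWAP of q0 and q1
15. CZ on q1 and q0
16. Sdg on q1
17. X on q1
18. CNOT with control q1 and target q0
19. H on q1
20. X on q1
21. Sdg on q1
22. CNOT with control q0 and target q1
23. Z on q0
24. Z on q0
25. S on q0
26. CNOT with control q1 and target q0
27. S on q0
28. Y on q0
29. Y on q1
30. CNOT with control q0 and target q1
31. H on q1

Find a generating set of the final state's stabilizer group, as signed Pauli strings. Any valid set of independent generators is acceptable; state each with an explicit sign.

One valid set of independent stabilizer generators is -XI, +IZ (any independent generating set of the same group is equally correct). Key observation: the block from step 10 through step 15 cancels to the identity and can be dropped.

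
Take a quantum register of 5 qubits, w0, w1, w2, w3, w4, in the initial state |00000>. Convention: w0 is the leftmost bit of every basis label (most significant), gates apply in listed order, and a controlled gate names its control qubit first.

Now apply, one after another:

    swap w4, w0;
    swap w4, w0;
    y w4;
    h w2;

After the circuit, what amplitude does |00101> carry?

|00101> carries amplitude sqrt(2)*I/2 in the final state. Key observation: gates 1-2 undo each other exactly, leaving only the rest of the circuit to track.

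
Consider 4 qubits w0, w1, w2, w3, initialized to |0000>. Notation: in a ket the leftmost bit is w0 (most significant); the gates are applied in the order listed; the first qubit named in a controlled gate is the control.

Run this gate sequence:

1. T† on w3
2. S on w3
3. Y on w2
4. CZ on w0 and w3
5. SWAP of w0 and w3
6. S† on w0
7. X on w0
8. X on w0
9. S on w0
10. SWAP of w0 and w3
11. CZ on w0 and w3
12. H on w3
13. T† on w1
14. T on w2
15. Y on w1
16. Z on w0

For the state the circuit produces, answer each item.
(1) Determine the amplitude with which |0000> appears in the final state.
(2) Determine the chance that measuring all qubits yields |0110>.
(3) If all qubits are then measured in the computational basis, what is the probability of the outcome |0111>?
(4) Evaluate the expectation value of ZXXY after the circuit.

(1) The final state's coefficient on |0000> equals 0. Key observation: the block from step 4 through step 11 cancels to the identity and can be dropped.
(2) A full measurement returns |0110> with probability 1/2.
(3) Outcome |0111> occurs with probability 1/2.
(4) The expectation value of ZXXY is 0.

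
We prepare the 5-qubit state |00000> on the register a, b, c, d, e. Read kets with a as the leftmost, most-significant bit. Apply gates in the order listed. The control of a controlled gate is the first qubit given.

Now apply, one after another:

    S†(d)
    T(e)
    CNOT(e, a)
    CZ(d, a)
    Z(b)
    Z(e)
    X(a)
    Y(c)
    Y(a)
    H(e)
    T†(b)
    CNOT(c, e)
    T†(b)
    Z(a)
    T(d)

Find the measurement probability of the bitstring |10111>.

Outcome |10111> occurs with probability 0.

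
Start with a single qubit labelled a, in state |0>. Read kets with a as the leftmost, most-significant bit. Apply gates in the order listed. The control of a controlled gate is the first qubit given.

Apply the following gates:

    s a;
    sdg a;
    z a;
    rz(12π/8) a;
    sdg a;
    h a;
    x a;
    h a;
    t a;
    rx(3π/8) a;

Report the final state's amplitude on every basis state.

The resulting statevector has amplitude -exp(I*pi/4)*cos(3*pi/16) on |0>, exp(3*I*pi/4)*sin(3*pi/16) on |1>.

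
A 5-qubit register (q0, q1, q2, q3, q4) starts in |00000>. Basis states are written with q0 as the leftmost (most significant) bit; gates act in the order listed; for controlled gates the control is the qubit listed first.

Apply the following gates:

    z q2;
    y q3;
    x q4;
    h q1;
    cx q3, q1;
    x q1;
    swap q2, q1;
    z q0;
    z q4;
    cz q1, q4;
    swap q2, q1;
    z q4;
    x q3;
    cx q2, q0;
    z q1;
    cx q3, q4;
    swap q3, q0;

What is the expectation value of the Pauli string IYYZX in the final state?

In the final state, IYYZX has expectation 0.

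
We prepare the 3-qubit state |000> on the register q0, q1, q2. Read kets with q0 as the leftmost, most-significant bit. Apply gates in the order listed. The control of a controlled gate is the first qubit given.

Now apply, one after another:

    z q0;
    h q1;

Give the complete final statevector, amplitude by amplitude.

After the circuit, the state carries amplitude sqrt(2)/2 on |000>, sqrt(2)/2 on |010>, and 0 on every other basis state.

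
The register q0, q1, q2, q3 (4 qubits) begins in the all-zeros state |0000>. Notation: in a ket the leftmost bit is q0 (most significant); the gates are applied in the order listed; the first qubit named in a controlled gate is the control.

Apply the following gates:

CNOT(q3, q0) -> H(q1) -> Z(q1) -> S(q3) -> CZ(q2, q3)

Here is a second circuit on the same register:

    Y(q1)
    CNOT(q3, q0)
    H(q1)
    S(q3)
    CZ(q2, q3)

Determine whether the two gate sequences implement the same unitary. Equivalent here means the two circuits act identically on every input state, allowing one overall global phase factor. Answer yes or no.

No, they are not equivalent — no single phase factor reconciles the two unitaries.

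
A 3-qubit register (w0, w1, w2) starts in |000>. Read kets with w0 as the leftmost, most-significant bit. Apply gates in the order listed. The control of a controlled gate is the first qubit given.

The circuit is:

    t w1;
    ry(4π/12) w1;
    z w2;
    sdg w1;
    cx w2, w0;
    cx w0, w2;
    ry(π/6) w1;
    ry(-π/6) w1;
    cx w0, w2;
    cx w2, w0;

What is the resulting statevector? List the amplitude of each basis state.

The resulting statevector has amplitude sqrt(3)/2 on |000>, -I/2 on |010>, and 0 on every other basis state. Key observation: gates 5-10 undo each other exactly, leaving only the rest of the circuit to track.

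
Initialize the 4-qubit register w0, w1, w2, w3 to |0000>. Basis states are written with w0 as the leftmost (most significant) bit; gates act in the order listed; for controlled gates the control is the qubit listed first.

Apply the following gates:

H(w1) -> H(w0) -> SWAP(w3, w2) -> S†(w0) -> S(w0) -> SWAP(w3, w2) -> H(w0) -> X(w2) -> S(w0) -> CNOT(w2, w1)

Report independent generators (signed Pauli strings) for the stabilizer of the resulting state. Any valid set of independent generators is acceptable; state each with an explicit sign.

The stabilizer group can be generated by +IXII, +ZIII, -IIZI, +IIIZ, among other valid generating sets. Key observation: the block from step 2 through step 7 cancels to the identity and can be dropped.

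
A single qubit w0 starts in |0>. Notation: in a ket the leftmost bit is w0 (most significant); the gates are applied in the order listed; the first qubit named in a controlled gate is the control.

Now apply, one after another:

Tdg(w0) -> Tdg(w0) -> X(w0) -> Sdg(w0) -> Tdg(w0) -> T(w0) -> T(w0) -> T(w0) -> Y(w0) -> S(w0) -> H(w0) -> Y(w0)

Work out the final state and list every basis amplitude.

The final amplitudes are -sqrt(2)/2 on |0>, sqrt(2)/2 on |1>.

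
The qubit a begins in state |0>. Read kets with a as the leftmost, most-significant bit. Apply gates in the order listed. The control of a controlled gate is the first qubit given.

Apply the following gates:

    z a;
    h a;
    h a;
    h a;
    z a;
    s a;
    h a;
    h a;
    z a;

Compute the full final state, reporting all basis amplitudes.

The resulting statevector has amplitude sqrt(2)/2 on |0>, sqrt(2)*I/2 on |1>.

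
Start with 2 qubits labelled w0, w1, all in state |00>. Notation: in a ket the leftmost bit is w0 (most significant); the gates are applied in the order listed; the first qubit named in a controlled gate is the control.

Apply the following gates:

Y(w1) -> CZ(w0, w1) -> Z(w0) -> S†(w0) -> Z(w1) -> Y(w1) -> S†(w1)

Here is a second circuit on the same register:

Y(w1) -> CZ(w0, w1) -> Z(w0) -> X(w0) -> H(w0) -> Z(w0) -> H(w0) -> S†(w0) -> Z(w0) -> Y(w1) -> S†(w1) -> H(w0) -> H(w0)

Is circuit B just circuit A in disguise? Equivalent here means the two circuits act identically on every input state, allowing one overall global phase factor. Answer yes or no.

No, they are not equivalent — no single phase factor reconciles the two unitaries.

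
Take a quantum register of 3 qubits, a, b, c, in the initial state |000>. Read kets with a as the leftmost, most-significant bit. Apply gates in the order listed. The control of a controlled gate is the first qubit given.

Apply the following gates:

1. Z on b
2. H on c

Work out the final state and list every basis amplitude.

After the circuit, the state carries amplitude sqrt(2)/2 on |000>, sqrt(2)/2 on |001>, and 0 on every other basis state.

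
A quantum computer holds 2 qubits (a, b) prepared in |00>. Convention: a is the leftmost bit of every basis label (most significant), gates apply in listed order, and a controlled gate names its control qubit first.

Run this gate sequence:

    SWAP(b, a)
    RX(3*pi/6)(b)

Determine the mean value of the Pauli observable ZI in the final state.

The observable ZI averages to 1.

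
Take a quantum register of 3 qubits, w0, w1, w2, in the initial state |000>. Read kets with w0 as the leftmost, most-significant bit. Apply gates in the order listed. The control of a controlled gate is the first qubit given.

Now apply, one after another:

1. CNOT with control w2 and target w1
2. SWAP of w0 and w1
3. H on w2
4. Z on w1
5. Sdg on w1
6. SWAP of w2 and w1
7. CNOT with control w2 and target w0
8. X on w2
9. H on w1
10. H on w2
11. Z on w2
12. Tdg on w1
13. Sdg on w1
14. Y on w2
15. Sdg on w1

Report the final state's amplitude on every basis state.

After the circuit, the state carries amplitude -sqrt(2)*I/2 on |000>, sqrt(2)*I/2 on |001>, and 0 on every other basis state.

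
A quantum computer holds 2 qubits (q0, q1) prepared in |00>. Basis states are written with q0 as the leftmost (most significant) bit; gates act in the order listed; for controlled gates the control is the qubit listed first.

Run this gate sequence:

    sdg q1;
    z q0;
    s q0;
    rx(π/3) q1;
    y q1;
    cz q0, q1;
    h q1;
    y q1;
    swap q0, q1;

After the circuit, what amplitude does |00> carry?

The amplitude on |00> is -sqrt(6)/4 + sqrt(2)*I/4.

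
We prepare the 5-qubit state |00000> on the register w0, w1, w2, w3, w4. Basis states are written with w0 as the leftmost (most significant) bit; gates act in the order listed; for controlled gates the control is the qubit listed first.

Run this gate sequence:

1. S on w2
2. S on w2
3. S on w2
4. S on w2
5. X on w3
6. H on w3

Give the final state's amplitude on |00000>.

The final state's coefficient on |00000> equals sqrt(2)/2. Key observation: steps 1-4 multiply out to the identity, so the circuit reduces to the remaining gates.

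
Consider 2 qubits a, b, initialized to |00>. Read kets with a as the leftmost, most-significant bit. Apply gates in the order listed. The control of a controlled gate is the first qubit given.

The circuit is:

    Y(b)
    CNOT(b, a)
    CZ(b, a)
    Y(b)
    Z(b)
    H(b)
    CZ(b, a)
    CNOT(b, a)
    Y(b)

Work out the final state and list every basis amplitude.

The resulting statevector has amplitude -sqrt(2)*I/2 on |00>, 0 on |01>, 0 on |10>, -sqrt(2)*I/2 on |11>.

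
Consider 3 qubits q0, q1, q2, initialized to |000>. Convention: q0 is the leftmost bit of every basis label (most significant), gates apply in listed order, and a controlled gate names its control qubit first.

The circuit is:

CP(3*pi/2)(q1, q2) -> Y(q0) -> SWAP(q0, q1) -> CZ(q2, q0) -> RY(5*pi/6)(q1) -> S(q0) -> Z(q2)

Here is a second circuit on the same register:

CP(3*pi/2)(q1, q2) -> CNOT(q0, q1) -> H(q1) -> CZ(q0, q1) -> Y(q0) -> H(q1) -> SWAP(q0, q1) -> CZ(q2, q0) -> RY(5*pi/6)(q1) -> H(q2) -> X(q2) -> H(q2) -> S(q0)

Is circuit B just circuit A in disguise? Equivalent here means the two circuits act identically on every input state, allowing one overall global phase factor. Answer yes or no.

Yes, they are equivalent — the unitaries differ by at most a global phase.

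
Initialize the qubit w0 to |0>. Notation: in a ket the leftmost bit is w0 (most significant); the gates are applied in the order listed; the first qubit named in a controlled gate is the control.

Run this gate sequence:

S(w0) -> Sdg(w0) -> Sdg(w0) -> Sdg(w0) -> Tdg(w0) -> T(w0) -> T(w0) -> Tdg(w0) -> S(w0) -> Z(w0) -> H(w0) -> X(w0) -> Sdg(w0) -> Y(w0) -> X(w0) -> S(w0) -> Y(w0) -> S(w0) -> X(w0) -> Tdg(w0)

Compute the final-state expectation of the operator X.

In the final state, X has expectation -sqrt(2)/2.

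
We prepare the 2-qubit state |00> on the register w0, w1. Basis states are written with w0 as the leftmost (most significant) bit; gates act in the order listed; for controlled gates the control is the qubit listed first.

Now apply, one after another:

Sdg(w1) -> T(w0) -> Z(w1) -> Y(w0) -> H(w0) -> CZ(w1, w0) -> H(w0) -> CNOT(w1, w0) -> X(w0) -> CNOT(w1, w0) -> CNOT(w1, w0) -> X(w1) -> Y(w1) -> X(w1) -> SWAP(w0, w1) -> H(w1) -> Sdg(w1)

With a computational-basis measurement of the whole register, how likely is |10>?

Outcome |10> occurs with probability 1/2. Key observation: steps 10-11 multiply out to the identity, so the circuit reduces to the remaining gates.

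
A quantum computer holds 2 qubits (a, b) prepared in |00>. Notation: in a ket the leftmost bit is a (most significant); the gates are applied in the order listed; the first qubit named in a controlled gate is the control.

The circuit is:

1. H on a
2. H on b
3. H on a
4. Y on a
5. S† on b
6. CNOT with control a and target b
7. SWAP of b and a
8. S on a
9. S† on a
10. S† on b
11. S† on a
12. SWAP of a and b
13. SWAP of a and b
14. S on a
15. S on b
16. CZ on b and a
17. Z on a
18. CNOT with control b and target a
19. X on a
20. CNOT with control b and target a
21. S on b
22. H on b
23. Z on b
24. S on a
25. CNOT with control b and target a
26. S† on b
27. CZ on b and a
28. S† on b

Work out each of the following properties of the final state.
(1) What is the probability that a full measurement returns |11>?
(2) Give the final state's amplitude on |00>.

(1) The probability of measuring |11> is 1/4. Key observation: gates 11-14 undo each other exactly, leaving only the rest of the circuit to track.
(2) The amplitude on |00> is -1/2.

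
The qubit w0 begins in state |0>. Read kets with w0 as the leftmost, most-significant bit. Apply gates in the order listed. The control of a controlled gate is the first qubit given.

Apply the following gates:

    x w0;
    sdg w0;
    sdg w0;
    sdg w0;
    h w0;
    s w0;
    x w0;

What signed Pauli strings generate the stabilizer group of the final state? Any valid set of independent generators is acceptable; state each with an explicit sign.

The final state is stabilized by the group generated by +Y; other independent generating sets are equally valid.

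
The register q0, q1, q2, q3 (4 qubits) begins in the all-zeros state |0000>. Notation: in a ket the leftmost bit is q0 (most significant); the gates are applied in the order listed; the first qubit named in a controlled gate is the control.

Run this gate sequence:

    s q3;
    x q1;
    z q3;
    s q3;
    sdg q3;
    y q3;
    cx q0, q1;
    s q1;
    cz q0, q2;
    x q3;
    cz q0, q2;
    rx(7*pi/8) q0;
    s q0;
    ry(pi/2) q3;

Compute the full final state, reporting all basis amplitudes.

The final amplitudes are -sqrt(2)*sin(pi/16)/2 on |0100>, -sqrt(2)*sin(pi/16)/2 on |0101>, -sqrt(2)*cos(pi/16)/2 on |1100>, -sqrt(2)*cos(pi/16)/2 on |1101>, and 0 on every other basis state.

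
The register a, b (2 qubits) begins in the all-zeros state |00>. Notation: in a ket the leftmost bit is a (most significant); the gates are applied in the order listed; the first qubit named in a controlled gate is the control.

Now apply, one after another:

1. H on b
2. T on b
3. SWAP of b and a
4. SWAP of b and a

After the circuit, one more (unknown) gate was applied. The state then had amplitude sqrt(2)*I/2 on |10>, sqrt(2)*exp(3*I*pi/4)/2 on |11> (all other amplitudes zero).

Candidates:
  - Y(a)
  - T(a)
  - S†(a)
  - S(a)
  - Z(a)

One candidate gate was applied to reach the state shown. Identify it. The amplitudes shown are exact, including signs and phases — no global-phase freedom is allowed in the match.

The applied gate was Y(a). Key observation: steps 3-4 multiply out to the identity, so the circuit reduces to the remaining gates.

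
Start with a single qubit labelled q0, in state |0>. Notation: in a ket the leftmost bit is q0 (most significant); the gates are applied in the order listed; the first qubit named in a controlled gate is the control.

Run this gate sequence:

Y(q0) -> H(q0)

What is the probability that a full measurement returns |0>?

A full measurement returns |0> with probability 1/2.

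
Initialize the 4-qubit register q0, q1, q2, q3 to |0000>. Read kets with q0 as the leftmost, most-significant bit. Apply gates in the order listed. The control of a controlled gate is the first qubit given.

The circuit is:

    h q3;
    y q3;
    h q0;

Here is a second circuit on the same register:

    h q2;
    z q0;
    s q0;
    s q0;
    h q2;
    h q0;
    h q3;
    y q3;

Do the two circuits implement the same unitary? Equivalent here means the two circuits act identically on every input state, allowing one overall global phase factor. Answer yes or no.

Yes — the two circuits implement the same unitary up to a global phase.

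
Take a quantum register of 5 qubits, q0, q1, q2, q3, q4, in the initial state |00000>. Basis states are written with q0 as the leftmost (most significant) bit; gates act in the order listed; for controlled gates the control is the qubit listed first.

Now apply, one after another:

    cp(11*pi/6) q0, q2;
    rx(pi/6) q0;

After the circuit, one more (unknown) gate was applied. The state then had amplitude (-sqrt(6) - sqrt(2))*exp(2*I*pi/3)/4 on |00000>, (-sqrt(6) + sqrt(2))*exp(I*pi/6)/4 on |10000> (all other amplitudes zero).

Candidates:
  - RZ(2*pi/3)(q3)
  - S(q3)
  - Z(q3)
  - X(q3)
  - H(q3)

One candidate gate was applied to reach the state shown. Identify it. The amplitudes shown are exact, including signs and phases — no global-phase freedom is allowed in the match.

It was RZ(2*pi/3)(q3) that produced the state shown.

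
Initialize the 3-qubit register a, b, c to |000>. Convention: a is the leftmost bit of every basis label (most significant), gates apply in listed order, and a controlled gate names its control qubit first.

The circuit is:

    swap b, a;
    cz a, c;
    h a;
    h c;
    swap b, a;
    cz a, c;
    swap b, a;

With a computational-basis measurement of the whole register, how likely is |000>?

Outcome |000> occurs with probability 1/4.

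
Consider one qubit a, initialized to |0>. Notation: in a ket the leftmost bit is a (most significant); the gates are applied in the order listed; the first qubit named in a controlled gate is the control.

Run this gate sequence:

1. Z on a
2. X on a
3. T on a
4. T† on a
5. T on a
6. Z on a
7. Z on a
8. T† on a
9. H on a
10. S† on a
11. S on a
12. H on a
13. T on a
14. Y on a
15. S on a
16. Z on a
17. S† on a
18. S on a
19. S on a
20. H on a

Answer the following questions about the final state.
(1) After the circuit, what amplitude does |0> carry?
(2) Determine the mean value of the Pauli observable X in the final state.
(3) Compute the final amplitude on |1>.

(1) The amplitude on |0> is -sqrt(2)*exp(3*I*pi/4)/2. Key observation: steps 8-13 multiply out to the identity, so the circuit reduces to the remaining gates.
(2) The observable X averages to 1.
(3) |1> carries amplitude -sqrt(2)*exp(3*I*pi/4)/2 in the final state.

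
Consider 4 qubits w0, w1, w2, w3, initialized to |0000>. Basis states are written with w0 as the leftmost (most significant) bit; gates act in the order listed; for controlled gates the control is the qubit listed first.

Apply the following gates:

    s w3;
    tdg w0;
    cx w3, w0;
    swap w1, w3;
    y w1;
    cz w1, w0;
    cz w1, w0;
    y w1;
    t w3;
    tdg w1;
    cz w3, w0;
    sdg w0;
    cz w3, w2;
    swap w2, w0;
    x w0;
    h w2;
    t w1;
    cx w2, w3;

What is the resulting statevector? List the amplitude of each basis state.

The resulting statevector has amplitude sqrt(2)/2 on |1000>, sqrt(2)/2 on |1011>, and 0 on every other basis state. Key observation: gates 5-8 undo each other exactly, leaving only the rest of the circuit to track.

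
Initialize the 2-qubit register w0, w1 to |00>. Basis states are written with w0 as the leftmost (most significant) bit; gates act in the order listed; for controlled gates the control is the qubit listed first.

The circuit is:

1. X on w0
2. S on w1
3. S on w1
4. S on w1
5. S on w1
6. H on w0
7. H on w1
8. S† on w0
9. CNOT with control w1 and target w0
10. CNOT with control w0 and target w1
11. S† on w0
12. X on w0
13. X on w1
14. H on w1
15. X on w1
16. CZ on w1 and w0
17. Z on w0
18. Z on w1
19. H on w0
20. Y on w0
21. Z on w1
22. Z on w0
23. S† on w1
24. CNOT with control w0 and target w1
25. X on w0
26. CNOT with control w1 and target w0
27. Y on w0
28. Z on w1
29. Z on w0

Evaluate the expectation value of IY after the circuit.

In the final state, IY has expectation 1. Key observation: the block from step 2 through step 5 cancels to the identity and can be dropped.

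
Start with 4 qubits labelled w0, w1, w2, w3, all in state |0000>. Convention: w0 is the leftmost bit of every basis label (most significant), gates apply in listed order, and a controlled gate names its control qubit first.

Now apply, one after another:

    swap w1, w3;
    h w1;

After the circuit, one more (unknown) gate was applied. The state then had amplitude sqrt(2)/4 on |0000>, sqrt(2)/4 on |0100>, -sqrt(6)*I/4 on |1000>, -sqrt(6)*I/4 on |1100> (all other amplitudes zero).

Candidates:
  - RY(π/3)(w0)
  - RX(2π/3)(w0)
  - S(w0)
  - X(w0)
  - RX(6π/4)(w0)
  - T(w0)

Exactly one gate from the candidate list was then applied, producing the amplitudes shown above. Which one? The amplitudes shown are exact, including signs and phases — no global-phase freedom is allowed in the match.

The applied gate was RX(2π/3)(w0).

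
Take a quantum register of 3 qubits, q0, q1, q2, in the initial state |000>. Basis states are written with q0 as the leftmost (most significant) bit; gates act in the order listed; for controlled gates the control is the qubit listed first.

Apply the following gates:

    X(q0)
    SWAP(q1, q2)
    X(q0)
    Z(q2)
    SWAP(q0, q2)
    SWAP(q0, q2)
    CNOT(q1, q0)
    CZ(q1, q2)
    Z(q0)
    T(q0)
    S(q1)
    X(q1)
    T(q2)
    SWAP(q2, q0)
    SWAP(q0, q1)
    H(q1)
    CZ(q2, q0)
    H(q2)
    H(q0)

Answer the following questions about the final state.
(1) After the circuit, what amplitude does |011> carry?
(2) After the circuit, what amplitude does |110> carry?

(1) The final state's coefficient on |011> equals sqrt(2)/4.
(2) The amplitude on |110> is -sqrt(2)/4.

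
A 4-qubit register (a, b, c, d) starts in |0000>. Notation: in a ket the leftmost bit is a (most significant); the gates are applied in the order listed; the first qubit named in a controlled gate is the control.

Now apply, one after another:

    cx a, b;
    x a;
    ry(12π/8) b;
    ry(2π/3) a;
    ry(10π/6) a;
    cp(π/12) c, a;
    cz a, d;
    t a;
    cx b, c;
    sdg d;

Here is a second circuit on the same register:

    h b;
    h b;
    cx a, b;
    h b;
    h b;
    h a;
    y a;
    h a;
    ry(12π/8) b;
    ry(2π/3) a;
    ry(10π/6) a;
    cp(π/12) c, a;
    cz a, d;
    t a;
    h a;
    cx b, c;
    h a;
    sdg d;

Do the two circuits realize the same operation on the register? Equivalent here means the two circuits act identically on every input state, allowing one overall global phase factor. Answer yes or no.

No, they are not equivalent — no single phase factor reconciles the two unitaries.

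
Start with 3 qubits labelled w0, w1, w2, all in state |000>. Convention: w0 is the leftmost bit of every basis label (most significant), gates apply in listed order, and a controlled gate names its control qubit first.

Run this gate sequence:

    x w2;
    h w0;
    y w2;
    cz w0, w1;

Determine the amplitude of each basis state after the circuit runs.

The resulting statevector has amplitude -sqrt(2)*I/2 on |000>, -sqrt(2)*I/2 on |100>, and 0 on every other basis state.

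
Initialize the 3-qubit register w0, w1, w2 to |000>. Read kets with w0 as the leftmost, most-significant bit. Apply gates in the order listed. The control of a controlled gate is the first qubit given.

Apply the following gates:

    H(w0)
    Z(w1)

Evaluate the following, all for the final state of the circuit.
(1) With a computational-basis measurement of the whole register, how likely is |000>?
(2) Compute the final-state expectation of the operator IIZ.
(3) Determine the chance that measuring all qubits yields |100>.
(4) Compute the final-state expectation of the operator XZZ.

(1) A full measurement returns |000> with probability 1/2.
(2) The expectation value of IIZ is 1.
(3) The probability of measuring |100> is 1/2.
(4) In the final state, XZZ has expectation 1.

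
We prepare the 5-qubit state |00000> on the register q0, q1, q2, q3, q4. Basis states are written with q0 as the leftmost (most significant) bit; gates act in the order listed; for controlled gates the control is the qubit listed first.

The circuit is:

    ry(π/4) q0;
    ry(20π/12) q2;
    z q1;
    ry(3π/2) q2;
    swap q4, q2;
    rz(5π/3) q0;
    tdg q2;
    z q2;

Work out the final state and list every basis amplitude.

The resulting statevector has amplitude sqrt(sqrt(2) + 2)*(-sqrt(6) + sqrt(2))*exp(I*pi/6)/8 on |00000>, sqrt(sqrt(2) + 2)*(sqrt(2) + sqrt(6))*exp(I*pi/6)/8 on |00001>, sqrt(2 - sqrt(2))*(-sqrt(2) + sqrt(6))*exp(5*I*pi/6)/8 on |10000>, sqrt(2 - sqrt(2))*(-sqrt(6) - sqrt(2))*exp(5*I*pi/6)/8 on |10001>, and 0 on every other basis state.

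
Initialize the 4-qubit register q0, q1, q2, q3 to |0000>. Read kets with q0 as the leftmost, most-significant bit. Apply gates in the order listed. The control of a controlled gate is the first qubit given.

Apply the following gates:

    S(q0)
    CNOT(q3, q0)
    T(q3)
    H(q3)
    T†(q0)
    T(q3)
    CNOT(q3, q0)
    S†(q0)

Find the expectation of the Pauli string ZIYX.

The expectation value of ZIYX is 0.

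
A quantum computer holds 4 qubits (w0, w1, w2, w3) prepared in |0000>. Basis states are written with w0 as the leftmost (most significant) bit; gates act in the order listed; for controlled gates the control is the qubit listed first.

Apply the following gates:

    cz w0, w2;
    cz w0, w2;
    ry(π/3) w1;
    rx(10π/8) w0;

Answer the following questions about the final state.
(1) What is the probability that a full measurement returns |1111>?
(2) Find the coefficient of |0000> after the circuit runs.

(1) The probability of measuring |1111> is 0.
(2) The amplitude on |0000> is -sqrt(6 - 3*sqrt(2))/4.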